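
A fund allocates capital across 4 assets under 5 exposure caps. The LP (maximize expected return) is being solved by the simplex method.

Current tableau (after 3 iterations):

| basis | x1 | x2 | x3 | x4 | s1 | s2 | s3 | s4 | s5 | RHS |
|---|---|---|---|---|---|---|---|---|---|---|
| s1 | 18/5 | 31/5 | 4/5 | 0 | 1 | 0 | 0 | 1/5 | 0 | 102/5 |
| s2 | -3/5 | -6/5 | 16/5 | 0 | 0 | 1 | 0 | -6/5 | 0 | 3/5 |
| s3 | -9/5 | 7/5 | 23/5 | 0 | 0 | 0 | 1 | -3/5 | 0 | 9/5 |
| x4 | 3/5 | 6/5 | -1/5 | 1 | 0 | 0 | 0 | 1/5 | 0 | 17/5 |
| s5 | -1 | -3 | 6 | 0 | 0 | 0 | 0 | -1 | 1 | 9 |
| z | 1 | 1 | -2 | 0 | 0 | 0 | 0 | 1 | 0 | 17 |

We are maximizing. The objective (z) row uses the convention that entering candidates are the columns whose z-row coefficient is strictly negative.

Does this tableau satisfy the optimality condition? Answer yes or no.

no

Column x3 has objective-row coefficient -2, which is negative; an improving pivot exists, so not yet optimal.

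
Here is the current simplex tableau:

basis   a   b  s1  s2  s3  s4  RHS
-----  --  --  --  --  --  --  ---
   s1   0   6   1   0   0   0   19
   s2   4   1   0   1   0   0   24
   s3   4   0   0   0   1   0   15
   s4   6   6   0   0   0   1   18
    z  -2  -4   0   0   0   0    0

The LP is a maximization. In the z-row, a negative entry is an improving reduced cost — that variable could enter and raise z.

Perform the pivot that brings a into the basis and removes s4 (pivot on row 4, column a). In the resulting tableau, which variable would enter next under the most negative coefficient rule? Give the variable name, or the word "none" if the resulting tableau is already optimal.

Pivot element 6. New z-row = old z-row − (-2)·(row 4/6).
Updated z-row coefficients: a: 0, b: -2, s1: 0, s2: 0, s3: 0, s4: 1/3.
The most negative is -2 in column b, so b would enter next.

b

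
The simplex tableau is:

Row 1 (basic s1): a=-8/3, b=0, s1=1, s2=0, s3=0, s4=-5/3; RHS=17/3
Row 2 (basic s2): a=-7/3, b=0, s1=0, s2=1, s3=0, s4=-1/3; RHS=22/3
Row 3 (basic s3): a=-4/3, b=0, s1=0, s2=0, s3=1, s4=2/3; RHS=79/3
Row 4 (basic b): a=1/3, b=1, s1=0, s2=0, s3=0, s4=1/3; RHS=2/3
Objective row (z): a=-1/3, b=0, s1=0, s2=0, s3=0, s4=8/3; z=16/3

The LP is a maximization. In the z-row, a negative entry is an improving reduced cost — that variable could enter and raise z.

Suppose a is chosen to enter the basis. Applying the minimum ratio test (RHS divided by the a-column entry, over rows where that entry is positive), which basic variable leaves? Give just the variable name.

b

Ratios: row 1 (s1): entry -8/3 ≤ 0, skip; row 2 (s2): entry -7/3 ≤ 0, skip; row 3 (s3): entry -4/3 ≤ 0, skip; row 4 (b): (2/3)/(1/3) = 2.
Minimum ratio 2 is in the b row, so b leaves.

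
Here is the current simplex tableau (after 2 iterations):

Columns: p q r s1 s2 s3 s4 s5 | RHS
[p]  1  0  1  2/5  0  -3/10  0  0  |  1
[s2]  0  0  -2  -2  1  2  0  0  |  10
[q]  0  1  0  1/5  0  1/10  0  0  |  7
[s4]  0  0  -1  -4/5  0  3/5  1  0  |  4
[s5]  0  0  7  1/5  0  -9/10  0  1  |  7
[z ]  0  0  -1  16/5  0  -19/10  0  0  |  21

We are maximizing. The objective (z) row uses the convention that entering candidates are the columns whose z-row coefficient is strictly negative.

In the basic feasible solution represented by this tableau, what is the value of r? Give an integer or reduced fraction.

r is nonbasic (not in the basis column), so its value in the current BFS is 0.

0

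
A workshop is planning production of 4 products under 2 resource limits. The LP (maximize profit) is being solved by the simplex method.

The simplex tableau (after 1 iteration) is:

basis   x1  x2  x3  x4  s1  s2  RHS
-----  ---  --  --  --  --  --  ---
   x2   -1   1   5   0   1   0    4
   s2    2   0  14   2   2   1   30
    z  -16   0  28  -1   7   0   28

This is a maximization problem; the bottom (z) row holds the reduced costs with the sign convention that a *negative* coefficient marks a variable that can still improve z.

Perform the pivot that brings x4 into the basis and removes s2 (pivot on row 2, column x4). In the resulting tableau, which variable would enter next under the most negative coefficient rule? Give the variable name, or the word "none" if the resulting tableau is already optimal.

Pivot element 2. New z-row = old z-row − (-1)·(row 2/2).
Updated z-row coefficients: x1: -15, x2: 0, x3: 35, x4: 0, s1: 8, s2: 1/2.
The most negative is -15 in column x1, so x1 would enter next.

x1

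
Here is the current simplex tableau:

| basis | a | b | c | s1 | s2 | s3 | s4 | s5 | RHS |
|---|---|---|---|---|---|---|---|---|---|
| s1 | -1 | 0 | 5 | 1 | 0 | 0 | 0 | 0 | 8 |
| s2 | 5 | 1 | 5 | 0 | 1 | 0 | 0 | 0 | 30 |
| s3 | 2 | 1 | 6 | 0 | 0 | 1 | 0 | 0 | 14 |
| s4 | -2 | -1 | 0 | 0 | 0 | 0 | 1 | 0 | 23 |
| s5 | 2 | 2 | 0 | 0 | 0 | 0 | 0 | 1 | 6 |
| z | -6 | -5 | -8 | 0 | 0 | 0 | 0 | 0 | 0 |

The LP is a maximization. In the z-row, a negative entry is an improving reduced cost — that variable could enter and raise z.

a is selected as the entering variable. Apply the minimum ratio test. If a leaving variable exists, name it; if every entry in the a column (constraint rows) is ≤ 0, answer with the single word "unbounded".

Ratios: row 1 (s1): entry -1 ≤ 0, skip; row 2 (s2): 30/5 = 6; row 3 (s3): 14/2 = 7; row 4 (s4): entry -2 ≤ 0, skip; row 5 (s5): 6/2 = 3.
Minimum ratio is in the s5 row, so s5 leaves.

s5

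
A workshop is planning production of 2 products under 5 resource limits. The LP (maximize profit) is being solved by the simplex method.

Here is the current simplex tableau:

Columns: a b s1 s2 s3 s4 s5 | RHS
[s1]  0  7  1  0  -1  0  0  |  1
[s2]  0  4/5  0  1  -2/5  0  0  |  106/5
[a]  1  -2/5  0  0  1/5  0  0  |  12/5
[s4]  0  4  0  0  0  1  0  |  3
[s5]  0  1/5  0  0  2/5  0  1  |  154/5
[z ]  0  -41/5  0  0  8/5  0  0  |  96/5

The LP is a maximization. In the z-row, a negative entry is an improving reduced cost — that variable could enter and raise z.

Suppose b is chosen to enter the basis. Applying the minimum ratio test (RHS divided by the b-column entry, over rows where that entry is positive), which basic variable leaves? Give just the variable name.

s1

Ratios: row 1 (s1): 1/7 = 1/7; row 2 (s2): (106/5)/(4/5) = 53/2; row 3 (a): entry -2/5 ≤ 0, skip; row 4 (s4): 3/4 = 3/4; row 5 (s5): (154/5)/(1/5) = 154.
Minimum ratio 1/7 is in the s1 row, so s1 leaves.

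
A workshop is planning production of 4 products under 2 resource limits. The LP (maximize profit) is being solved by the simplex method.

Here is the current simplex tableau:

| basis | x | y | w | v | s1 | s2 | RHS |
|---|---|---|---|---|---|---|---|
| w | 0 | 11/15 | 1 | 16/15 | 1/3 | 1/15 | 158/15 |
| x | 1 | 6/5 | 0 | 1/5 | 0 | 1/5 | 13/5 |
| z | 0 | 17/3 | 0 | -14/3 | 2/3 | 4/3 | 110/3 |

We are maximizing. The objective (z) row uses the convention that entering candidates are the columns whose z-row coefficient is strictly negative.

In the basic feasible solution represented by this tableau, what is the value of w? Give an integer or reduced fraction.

158/15

w is basic (row 1); its value is the RHS of that row: 158/15.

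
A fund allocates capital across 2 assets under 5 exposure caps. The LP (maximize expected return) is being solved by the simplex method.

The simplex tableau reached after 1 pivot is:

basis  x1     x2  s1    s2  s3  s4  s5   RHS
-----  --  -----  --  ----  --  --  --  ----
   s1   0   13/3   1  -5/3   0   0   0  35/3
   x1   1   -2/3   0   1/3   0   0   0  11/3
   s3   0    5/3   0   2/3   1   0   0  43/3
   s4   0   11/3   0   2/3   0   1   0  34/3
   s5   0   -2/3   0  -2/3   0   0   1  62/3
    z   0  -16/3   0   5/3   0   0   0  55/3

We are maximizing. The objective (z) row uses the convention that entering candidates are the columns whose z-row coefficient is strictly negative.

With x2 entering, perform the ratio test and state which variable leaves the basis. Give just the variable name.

Ratios: row 1 (s1): (35/3)/(13/3) = 35/13; row 2 (x1): entry -2/3 ≤ 0, skip; row 3 (s3): (43/3)/(5/3) = 43/5; row 4 (s4): (34/3)/(11/3) = 34/11; row 5 (s5): entry -2/3 ≤ 0, skip.
Minimum ratio 35/13 is in the s1 row, so s1 leaves.

s1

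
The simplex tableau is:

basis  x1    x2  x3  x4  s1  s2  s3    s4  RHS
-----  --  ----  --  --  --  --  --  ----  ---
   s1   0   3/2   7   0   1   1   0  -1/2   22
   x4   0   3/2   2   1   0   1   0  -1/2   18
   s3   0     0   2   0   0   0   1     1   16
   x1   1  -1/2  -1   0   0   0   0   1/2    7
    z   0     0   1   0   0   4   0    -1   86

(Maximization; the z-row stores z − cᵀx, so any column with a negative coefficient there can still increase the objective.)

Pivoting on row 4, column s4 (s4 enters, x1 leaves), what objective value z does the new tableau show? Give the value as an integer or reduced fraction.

Minimum ratio for s4: 7/(1/2) = 14.
z changes by −(z-row coeff of s4)·ratio = −(-1)·14 = 14.
New z = 86 + 14 = 100.

100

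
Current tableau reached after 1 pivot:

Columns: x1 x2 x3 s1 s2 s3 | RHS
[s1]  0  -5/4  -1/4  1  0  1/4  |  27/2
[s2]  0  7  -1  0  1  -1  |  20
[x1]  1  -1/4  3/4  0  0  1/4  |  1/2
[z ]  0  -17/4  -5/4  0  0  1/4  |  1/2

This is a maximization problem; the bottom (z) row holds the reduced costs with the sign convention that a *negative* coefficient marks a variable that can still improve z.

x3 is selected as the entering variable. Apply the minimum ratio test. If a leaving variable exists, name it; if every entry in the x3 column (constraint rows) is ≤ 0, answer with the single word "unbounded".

x1

Ratios: row 1 (s1): entry -1/4 ≤ 0, skip; row 2 (s2): entry -1 ≤ 0, skip; row 3 (x1): (1/2)/(3/4) = 2/3.
Minimum ratio is in the x1 row, so x1 leaves.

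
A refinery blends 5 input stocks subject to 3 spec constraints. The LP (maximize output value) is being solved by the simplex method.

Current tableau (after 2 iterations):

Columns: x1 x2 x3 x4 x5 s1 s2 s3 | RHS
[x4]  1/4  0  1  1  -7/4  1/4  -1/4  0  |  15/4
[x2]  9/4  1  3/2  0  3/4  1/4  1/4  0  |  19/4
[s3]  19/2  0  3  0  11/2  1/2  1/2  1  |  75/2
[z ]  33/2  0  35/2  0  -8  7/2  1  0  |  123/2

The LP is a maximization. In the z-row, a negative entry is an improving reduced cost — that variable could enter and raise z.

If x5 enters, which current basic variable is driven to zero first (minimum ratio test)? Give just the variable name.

x2

Ratios: row 1 (x4): entry -7/4 ≤ 0, skip; row 2 (x2): (19/4)/(3/4) = 19/3; row 3 (s3): (75/2)/(11/2) = 75/11.
Minimum ratio 19/3 is in the x2 row, so x2 leaves.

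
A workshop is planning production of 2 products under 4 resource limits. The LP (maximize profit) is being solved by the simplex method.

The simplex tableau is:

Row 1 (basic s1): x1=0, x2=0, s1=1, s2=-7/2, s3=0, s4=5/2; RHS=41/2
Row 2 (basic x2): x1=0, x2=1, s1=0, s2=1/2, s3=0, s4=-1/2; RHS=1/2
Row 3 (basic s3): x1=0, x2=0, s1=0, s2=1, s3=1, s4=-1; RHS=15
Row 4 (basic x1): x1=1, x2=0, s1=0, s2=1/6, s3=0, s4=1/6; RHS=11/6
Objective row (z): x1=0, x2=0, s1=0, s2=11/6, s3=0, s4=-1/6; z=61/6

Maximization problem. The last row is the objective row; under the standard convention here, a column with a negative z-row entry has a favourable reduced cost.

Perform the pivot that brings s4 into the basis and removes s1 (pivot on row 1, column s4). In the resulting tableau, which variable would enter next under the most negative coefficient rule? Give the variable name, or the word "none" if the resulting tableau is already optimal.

none

Pivot element 5/2. New z-row = old z-row − (-1/6)·(row 1/(5/2)).
Updated z-row coefficients: x1: 0, x2: 0, s1: 1/15, s2: 8/5, s3: 0, s4: 0.
No coefficient is strictly negative; the tableau after this pivot is optimal.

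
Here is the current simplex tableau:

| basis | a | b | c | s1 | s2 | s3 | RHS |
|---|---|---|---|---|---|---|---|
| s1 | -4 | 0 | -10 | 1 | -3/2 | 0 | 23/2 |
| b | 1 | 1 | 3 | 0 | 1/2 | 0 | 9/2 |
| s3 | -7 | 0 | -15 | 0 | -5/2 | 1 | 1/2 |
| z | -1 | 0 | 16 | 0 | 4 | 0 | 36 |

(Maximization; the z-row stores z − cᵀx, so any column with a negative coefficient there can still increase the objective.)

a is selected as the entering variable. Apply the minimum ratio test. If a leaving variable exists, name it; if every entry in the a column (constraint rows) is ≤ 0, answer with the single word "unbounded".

Ratios: row 1 (s1): entry -4 ≤ 0, skip; row 2 (b): (9/2)/1 = 9/2; row 3 (s3): entry -7 ≤ 0, skip.
Minimum ratio is in the b row, so b leaves.

b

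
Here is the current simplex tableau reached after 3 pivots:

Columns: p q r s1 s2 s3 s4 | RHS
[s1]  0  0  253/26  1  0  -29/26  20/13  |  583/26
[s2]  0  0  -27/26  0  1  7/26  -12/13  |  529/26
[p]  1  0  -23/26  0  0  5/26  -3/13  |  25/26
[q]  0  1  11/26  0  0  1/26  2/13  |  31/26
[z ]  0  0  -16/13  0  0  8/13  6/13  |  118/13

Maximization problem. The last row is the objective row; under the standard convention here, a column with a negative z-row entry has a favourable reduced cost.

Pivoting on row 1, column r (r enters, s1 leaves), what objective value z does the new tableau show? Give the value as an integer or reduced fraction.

Minimum ratio for r: (583/26)/(253/26) = 53/23.
z changes by −(z-row coeff of r)·ratio = −(-16/13)·(53/23) = 848/299.
New z = 118/13 + (848/299) = 274/23.

274/23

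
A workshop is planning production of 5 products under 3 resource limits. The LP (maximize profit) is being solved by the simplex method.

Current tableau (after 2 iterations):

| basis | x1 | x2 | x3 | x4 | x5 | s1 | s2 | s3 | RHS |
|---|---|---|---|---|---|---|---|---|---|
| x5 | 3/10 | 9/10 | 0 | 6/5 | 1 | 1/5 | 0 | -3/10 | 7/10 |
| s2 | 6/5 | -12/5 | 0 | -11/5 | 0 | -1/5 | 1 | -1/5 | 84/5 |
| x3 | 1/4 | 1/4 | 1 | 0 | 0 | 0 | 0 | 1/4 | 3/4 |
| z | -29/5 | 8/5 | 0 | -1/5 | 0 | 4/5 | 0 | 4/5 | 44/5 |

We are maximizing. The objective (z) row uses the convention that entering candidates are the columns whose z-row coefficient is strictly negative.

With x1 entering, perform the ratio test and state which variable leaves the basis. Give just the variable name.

x5

Ratios: row 1 (x5): (7/10)/(3/10) = 7/3; row 2 (s2): (84/5)/(6/5) = 14; row 3 (x3): (3/4)/(1/4) = 3.
Minimum ratio 7/3 is in the x5 row, so x5 leaves.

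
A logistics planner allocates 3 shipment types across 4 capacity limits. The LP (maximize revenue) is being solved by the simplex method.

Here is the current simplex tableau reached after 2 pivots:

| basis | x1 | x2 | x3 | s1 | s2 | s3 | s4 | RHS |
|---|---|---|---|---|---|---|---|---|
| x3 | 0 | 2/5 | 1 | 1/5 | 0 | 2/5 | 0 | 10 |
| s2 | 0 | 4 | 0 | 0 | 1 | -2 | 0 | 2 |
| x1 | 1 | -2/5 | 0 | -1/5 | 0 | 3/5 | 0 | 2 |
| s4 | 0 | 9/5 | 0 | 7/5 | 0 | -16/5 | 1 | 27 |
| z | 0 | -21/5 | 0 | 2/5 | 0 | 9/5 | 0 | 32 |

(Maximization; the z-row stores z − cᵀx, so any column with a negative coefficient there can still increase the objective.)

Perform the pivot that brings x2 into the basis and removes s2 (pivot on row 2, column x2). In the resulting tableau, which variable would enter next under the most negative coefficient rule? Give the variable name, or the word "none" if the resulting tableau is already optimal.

s3

Pivot element 4. New z-row = old z-row − (-21/5)·(row 2/4).
Updated z-row coefficients: x1: 0, x2: 0, x3: 0, s1: 2/5, s2: 21/20, s3: -3/10, s4: 0.
The most negative is -3/10 in column s3, so s3 would enter next.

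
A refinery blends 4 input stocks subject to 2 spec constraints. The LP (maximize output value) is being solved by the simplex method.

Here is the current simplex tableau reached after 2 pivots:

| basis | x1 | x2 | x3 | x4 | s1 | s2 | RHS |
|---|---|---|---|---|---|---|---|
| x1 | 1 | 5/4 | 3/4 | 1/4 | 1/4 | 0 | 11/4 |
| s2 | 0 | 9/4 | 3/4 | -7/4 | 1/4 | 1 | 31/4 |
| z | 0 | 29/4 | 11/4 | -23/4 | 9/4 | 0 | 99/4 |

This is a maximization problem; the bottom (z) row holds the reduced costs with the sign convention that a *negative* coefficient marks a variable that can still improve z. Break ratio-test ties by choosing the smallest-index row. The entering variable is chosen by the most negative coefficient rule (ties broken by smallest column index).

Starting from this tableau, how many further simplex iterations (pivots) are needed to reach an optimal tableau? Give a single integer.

pivot: x4 in, x1 out → z = 88
No improving column remains; optimal.

1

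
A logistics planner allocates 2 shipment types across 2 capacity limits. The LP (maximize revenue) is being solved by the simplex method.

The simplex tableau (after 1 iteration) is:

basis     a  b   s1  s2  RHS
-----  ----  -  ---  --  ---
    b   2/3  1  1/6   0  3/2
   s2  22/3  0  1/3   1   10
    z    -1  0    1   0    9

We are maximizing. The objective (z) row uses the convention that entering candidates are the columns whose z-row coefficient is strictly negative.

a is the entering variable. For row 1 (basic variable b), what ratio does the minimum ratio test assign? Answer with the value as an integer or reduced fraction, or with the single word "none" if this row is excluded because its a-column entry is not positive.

9/4

Ratio = RHS / (a entry) = (3/2) / (2/3) = 9/4.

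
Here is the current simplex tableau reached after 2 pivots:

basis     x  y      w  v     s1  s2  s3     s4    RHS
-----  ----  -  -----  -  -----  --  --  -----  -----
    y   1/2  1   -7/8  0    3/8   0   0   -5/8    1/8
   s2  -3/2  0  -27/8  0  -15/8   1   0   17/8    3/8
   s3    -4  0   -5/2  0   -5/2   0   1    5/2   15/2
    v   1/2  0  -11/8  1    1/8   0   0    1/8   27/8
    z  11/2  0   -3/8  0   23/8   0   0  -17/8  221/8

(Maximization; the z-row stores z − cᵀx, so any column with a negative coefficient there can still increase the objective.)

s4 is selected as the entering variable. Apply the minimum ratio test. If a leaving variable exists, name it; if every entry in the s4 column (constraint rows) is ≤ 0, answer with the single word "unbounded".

s2

Ratios: row 1 (y): entry -5/8 ≤ 0, skip; row 2 (s2): (3/8)/(17/8) = 3/17; row 3 (s3): (15/2)/(5/2) = 3; row 4 (v): (27/8)/(1/8) = 27.
Minimum ratio is in the s2 row, so s2 leaves.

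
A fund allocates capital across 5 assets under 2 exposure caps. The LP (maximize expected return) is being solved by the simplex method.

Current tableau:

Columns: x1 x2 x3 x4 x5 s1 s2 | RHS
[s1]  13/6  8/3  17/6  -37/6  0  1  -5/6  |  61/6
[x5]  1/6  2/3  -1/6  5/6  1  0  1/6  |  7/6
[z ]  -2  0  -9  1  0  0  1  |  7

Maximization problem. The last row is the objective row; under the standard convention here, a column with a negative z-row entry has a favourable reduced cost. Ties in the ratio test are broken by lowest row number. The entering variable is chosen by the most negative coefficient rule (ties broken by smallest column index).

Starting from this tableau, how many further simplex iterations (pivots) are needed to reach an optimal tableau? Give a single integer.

2

pivot: x3 in, s1 out → z = 668/17
pivot: x4 in, x5 out → z = 109
No improving column remains; optimal.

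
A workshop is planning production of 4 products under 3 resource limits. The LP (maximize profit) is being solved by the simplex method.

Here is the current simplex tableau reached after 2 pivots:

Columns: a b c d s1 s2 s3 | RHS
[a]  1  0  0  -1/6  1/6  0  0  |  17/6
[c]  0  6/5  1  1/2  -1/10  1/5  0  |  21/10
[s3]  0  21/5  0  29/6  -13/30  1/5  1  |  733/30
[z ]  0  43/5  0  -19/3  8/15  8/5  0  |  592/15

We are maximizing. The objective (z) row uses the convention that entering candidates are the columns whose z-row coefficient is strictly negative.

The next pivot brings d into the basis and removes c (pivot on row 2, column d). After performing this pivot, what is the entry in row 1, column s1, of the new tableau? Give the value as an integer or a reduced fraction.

Pivot element is row 2, column d: 1/2.
Normalize row 2: new (row 2, s1) = (-1/10)/(1/2) = -1/5.
row 1 ← row 1 − (-1/6)·(new row 2): 1/6 − (-1/6)·(-1/5) = 2/15.

2/15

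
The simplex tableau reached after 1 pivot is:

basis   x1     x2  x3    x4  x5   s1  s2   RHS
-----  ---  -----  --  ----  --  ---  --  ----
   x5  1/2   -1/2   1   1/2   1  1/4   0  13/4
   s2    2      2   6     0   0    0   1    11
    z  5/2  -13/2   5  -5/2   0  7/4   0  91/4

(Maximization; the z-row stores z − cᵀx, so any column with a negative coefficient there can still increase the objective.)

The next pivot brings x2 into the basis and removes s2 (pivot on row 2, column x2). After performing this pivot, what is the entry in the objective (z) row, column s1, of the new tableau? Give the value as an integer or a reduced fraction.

Pivot element is row 2, column x2: 2.
Normalize row 2: new (row 2, s1) = 0/2 = 0.
z-row ← z-row − (-13/2)·(new row 2): 7/4 − (-13/2)·0 = 7/4.

7/4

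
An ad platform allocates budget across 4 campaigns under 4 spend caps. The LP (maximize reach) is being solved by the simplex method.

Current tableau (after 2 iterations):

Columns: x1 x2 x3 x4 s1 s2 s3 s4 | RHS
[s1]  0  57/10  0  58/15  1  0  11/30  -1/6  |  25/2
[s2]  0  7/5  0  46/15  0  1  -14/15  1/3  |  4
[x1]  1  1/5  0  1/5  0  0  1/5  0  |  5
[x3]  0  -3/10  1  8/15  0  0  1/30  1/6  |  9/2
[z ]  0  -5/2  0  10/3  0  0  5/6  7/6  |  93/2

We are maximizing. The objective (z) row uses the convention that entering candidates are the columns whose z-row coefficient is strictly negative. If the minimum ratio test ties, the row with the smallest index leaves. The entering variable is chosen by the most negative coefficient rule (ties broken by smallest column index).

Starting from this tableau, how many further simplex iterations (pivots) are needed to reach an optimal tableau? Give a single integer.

1

pivot: x2 in, s1 out → z = 2963/57
No improving column remains; optimal.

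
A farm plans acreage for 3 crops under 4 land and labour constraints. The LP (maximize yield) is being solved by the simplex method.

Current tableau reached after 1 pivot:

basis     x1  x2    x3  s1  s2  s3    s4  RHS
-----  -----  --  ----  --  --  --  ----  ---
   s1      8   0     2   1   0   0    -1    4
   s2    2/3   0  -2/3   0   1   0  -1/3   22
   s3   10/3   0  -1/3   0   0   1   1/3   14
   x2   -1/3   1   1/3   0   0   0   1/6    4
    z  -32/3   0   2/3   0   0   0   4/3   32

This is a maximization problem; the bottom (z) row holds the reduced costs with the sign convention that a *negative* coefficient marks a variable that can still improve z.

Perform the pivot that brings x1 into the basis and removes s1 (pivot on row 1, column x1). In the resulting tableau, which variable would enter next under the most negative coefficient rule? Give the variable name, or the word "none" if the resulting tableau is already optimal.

Pivot element 8. New z-row = old z-row − (-32/3)·(row 1/8).
Updated z-row coefficients: x1: 0, x2: 0, x3: 10/3, s1: 4/3, s2: 0, s3: 0, s4: 0.
No coefficient is strictly negative; the tableau after this pivot is optimal.

none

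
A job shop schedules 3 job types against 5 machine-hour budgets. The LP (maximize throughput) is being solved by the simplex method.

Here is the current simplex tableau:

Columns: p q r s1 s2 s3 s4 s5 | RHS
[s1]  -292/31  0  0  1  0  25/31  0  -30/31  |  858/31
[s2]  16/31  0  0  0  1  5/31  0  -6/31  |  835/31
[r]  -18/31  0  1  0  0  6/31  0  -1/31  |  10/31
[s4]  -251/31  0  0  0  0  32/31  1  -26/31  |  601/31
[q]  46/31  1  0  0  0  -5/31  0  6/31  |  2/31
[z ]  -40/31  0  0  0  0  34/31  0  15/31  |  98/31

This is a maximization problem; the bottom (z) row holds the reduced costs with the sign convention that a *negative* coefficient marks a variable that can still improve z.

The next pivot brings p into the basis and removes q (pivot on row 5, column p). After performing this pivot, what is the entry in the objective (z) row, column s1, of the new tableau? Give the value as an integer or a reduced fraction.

Pivot element is row 5, column p: 46/31.
Normalize row 5: new (row 5, s1) = 0/(46/31) = 0.
z-row ← z-row − (-40/31)·(new row 5): 0 − (-40/31)·0 = 0.

0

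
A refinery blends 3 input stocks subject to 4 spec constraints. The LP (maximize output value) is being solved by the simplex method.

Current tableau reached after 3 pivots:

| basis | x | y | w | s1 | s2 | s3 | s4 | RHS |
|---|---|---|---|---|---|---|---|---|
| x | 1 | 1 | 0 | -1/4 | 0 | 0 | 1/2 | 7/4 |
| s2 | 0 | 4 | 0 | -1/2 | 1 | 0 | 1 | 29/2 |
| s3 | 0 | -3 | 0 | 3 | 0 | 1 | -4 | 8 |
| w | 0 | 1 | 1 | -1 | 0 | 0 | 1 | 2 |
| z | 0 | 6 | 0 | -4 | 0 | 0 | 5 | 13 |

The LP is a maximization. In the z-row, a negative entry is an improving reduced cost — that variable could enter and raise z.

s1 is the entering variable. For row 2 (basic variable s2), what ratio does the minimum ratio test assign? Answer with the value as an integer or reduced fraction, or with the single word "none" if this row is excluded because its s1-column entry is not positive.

The s1 entry in row 2 is -1/2 ≤ 0, so this row gives no ratio.

none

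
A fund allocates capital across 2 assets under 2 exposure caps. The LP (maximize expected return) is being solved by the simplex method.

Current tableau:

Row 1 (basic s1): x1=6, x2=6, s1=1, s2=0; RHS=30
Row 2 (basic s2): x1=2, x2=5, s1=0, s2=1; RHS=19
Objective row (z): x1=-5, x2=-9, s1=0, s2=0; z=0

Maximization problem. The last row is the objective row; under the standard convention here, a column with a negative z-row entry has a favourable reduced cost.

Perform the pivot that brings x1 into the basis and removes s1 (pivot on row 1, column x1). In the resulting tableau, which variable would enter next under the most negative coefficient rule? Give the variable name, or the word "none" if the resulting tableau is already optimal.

Pivot element 6. New z-row = old z-row − (-5)·(row 1/6).
Updated z-row coefficients: x1: 0, x2: -4, s1: 5/6, s2: 0.
The most negative is -4 in column x2, so x2 would enter next.

x2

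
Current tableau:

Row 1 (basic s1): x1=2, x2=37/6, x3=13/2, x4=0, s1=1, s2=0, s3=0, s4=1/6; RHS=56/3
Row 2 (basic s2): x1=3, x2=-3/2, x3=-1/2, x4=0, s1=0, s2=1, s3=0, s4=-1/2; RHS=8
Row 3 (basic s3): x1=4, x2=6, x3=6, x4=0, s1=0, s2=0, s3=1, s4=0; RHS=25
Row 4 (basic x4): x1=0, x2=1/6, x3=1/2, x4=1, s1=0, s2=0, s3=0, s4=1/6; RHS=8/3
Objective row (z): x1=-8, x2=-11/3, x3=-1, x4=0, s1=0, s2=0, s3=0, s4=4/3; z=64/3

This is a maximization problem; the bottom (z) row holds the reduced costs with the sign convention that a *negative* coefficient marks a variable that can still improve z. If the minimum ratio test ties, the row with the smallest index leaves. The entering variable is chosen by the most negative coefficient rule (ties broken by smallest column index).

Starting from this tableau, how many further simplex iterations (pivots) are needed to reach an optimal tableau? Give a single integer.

pivot: x1 in, s2 out → z = 128/3
pivot: x2 in, s3 out → z = 4061/72
No improving column remains; optimal.

2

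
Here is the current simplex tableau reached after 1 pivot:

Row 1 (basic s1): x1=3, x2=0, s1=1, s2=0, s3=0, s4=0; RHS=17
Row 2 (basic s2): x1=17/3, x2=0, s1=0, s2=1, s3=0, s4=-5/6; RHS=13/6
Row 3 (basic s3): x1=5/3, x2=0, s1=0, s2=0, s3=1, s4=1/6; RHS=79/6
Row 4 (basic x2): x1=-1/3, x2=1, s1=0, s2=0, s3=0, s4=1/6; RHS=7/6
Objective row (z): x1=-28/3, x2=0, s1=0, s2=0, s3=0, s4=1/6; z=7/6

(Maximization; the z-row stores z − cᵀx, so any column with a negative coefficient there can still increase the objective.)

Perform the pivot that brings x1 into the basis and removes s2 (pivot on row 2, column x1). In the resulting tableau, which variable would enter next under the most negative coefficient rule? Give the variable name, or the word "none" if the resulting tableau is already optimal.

Pivot element 17/3. New z-row = old z-row − (-28/3)·(row 2/(17/3)).
Updated z-row coefficients: x1: 0, x2: 0, s1: 0, s2: 28/17, s3: 0, s4: -41/34.
The most negative is -41/34 in column s4, so s4 would enter next.

s4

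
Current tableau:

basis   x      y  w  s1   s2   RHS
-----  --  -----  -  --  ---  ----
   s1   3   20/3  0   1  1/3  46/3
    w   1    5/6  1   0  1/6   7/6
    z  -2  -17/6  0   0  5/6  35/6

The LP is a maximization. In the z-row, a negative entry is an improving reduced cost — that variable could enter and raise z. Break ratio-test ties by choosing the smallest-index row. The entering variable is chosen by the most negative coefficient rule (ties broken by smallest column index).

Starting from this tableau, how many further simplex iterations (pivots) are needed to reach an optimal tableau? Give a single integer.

pivot: y in, w out → z = 49/5
No improving column remains; optimal.

1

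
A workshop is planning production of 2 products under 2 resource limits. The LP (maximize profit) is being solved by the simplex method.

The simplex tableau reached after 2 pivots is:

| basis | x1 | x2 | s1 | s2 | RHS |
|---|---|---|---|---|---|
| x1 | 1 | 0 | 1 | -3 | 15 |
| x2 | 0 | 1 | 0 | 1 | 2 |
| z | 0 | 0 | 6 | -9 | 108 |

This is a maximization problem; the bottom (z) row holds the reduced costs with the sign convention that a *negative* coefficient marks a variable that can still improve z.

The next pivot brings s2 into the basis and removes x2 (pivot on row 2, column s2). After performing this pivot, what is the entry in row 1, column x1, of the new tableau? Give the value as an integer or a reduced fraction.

Pivot element is row 2, column s2: 1.
Normalize row 2: new (row 2, x1) = 0/1 = 0.
row 1 ← row 1 − (-3)·(new row 2): 1 − (-3)·0 = 1.

1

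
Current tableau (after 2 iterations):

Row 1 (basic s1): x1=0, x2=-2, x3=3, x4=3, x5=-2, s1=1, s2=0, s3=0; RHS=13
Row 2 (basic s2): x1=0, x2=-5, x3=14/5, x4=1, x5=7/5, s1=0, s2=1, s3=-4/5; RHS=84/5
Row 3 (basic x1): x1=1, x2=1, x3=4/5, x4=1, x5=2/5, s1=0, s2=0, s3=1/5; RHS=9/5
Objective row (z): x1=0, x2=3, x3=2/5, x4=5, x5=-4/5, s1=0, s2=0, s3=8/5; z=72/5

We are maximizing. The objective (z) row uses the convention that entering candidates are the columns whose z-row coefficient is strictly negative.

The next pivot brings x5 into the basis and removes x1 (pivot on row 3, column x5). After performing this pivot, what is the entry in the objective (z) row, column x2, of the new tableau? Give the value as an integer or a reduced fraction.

5

Pivot element is row 3, column x5: 2/5.
Normalize row 3: new (row 3, x2) = 1/(2/5) = 5/2.
z-row ← z-row − (-4/5)·(new row 3): 3 − (-4/5)·(5/2) = 5.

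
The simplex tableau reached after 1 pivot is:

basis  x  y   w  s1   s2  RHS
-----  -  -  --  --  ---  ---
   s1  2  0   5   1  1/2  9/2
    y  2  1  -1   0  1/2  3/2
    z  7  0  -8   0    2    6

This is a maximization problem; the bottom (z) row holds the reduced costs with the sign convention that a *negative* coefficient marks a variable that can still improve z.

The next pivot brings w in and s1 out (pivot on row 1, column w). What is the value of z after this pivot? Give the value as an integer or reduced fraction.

Minimum ratio for w: (9/2)/5 = 9/10.
z changes by −(z-row coeff of w)·ratio = −(-8)·(9/10) = 36/5.
New z = 6 + (36/5) = 66/5.

66/5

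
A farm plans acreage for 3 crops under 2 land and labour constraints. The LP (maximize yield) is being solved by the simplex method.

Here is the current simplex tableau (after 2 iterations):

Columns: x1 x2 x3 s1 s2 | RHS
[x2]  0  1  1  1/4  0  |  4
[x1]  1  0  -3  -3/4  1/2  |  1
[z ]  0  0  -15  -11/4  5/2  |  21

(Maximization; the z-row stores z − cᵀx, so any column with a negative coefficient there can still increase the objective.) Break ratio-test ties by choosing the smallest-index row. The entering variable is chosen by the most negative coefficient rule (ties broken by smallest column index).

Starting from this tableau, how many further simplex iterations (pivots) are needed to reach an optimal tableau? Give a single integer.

pivot: x3 in, x2 out → z = 81
No improving column remains; optimal.

1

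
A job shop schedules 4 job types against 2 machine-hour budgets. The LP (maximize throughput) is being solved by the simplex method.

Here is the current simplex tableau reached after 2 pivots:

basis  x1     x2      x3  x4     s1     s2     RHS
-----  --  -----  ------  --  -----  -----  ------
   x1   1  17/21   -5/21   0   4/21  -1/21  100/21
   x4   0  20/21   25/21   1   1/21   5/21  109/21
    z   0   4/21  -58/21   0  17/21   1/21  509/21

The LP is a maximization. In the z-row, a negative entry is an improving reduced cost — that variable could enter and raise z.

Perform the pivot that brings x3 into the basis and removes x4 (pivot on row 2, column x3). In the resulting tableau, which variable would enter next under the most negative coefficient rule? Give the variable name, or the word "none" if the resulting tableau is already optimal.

none

Pivot element 25/21. New z-row = old z-row − (-58/21)·(row 2/(25/21)).
Updated z-row coefficients: x1: 0, x2: 12/5, x3: 0, x4: 58/25, s1: 23/25, s2: 3/5.
No coefficient is strictly negative; the tableau after this pivot is optimal.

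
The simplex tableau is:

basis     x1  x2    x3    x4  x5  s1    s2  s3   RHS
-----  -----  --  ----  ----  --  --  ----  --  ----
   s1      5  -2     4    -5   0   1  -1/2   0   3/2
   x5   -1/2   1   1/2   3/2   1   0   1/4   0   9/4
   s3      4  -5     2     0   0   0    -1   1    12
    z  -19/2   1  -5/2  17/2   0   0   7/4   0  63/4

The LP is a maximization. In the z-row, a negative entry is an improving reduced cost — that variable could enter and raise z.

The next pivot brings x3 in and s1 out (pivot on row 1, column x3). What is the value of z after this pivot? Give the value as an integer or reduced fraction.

Minimum ratio for x3: (3/2)/4 = 3/8.
z changes by −(z-row coeff of x3)·ratio = −(-5/2)·(3/8) = 15/16.
New z = 63/4 + (15/16) = 267/16.

267/16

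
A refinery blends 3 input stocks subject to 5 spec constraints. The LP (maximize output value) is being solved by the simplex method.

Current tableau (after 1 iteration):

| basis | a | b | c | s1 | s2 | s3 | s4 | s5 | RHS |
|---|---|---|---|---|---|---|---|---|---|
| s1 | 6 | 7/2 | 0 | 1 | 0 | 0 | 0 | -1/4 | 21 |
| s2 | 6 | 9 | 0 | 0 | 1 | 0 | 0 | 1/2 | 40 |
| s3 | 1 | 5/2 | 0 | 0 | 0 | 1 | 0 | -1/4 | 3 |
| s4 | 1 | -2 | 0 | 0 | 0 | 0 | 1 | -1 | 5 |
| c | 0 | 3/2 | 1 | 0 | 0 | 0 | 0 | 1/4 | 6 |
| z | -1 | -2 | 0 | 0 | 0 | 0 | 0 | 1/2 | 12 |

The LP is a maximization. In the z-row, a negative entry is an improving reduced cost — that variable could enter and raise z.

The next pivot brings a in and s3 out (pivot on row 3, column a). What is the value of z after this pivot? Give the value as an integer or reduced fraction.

Minimum ratio for a: 3/1 = 3.
z changes by −(z-row coeff of a)·ratio = −(-1)·3 = 3.
New z = 12 + 3 = 15.

15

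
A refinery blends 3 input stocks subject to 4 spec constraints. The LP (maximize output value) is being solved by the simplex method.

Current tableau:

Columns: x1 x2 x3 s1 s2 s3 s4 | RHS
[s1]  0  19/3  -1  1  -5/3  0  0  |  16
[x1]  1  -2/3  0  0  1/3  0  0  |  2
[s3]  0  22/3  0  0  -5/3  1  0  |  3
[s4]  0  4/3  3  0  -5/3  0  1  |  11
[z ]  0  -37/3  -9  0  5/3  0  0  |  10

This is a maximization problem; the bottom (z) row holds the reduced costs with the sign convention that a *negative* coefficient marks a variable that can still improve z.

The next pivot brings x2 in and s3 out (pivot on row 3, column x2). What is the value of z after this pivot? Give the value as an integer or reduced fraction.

331/22

Minimum ratio for x2: 3/(22/3) = 9/22.
z changes by −(z-row coeff of x2)·ratio = −(-37/3)·(9/22) = 111/22.
New z = 10 + (111/22) = 331/22.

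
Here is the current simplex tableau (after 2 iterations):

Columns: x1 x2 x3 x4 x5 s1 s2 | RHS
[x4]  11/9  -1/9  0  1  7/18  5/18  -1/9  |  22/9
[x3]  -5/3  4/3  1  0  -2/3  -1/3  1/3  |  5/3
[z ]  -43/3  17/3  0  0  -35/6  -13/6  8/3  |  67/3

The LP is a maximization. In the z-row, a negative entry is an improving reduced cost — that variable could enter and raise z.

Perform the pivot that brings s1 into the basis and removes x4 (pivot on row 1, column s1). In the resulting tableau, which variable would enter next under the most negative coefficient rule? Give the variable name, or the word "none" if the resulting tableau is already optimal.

x1

Pivot element 5/18. New z-row = old z-row − (-13/6)·(row 1/(5/18)).
Updated z-row coefficients: x1: -24/5, x2: 24/5, x3: 0, x4: 39/5, x5: -14/5, s1: 0, s2: 9/5.
The most negative is -24/5 in column x1, so x1 would enter next.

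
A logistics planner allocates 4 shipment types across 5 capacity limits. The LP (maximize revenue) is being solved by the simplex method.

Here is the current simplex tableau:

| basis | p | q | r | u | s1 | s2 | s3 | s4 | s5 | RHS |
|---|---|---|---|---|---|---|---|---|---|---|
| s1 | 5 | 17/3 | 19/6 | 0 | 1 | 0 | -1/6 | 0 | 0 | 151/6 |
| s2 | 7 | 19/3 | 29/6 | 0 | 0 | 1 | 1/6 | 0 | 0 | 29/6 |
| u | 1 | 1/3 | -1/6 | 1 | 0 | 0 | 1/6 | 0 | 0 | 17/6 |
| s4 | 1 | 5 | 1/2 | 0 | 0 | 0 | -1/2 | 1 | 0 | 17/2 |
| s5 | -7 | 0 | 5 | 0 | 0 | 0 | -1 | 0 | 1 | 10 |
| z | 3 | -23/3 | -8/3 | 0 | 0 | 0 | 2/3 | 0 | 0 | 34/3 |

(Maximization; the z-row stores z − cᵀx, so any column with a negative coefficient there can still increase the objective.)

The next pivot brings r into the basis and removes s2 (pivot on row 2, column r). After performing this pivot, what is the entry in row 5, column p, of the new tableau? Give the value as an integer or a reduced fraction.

-413/29

Pivot element is row 2, column r: 29/6.
Normalize row 2: new (row 2, p) = 7/(29/6) = 42/29.
row 5 ← row 5 − 5·(new row 2): -7 − 5·(42/29) = -413/29.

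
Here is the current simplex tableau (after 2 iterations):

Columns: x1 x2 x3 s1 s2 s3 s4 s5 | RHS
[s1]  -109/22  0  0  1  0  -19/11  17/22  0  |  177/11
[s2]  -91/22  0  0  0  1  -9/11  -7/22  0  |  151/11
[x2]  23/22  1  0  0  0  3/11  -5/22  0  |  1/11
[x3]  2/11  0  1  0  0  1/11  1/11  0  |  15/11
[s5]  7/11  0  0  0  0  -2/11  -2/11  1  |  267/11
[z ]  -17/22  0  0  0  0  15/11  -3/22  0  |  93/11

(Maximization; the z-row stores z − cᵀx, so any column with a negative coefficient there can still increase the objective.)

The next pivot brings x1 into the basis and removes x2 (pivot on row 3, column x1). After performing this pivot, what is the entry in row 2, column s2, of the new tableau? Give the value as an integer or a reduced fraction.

1

Pivot element is row 3, column x1: 23/22.
Normalize row 3: new (row 3, s2) = 0/(23/22) = 0.
row 2 ← row 2 − (-91/22)·(new row 3): 1 − (-91/22)·0 = 1.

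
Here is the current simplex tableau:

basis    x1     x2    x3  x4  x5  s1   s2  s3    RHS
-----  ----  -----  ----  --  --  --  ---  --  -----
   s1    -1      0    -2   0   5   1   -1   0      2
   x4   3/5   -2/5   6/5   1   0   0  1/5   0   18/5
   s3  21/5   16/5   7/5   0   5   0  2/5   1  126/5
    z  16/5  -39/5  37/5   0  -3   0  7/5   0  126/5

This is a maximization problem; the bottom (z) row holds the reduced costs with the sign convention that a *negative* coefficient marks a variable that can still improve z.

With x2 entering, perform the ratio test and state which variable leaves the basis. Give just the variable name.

Ratios: row 1 (s1): entry 0 ≤ 0, skip; row 2 (x4): entry -2/5 ≤ 0, skip; row 3 (s3): (126/5)/(16/5) = 63/8.
Minimum ratio 63/8 is in the s3 row, so s3 leaves.

s3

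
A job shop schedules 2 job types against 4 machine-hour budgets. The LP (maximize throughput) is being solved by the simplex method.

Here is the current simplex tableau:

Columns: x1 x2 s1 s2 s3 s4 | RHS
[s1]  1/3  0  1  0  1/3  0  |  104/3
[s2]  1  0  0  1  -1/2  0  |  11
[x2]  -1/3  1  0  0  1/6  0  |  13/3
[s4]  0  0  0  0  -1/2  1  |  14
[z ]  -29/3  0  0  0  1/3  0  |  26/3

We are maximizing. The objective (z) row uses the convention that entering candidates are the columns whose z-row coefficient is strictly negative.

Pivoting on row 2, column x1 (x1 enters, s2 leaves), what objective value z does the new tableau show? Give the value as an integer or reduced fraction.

115

Minimum ratio for x1: 11/1 = 11.
z changes by −(z-row coeff of x1)·ratio = −(-29/3)·11 = 319/3.
New z = 26/3 + (319/3) = 115.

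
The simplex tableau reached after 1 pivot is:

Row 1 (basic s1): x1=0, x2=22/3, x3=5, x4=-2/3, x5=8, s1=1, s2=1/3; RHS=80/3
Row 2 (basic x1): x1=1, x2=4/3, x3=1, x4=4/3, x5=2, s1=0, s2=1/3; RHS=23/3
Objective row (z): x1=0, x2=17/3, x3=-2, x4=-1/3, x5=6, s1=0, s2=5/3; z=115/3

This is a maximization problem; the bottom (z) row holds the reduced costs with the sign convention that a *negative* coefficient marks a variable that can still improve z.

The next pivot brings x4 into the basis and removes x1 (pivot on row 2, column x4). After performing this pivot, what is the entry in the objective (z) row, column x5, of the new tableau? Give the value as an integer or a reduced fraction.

Pivot element is row 2, column x4: 4/3.
Normalize row 2: new (row 2, x5) = 2/(4/3) = 3/2.
z-row ← z-row − (-1/3)·(new row 2): 6 − (-1/3)·(3/2) = 13/2.

13/2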